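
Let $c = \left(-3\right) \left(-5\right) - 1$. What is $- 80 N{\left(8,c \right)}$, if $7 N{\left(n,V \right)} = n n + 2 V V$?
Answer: $- \frac{36480}{7} \approx -5211.4$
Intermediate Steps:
$c = 14$ ($c = 15 - 1 = 14$)
$N{\left(n,V \right)} = \frac{n^{2}}{7} + \frac{2 V^{2}}{7}$ ($N{\left(n,V \right)} = \frac{n n + 2 V V}{7} = \frac{n^{2} + 2 V^{2}}{7} = \frac{n^{2}}{7} + \frac{2 V^{2}}{7}$)
$- 80 N{\left(8,c \right)} = - 80 \left(\frac{8^{2}}{7} + \frac{2 \cdot 14^{2}}{7}\right) = - 80 \left(\frac{1}{7} \cdot 64 + \frac{2}{7} \cdot 196\right) = - 80 \left(\frac{64}{7} + 56\right) = \left(-80\right) \frac{456}{7} = - \frac{36480}{7}$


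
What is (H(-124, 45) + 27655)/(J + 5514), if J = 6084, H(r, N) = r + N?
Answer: 4596/1933 ≈ 2.3777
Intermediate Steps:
H(r, N) = N + r
(H(-124, 45) + 27655)/(J + 5514) = ((45 - 124) + 27655)/(6084 + 5514) = (-79 + 27655)/11598 = 27576*(1/11598) = 4596/1933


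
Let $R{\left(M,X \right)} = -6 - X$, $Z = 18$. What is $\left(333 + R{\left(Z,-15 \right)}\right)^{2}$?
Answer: $116964$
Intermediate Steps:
$\left(333 + R{\left(Z,-15 \right)}\right)^{2} = \left(333 - -9\right)^{2} = \left(333 + \left(-6 + 15\right)\right)^{2} = \left(333 + 9\right)^{2} = 342^{2} = 116964$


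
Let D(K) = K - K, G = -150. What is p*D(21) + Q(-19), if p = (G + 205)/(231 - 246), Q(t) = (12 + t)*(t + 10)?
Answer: 63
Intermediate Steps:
D(K) = 0
Q(t) = (10 + t)*(12 + t) (Q(t) = (12 + t)*(10 + t) = (10 + t)*(12 + t))
p = -11/3 (p = (-150 + 205)/(231 - 246) = 55/(-15) = 55*(-1/15) = -11/3 ≈ -3.6667)
p*D(21) + Q(-19) = -11/3*0 + (120 + (-19)**2 + 22*(-19)) = 0 + (120 + 361 - 418) = 0 + 63 = 63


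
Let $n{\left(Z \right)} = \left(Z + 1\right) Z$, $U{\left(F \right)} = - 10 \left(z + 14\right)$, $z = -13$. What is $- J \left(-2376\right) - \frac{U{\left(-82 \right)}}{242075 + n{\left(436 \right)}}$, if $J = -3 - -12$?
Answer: $\frac{9250868098}{432607} \approx 21384.0$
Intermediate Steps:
$U{\left(F \right)} = -10$ ($U{\left(F \right)} = - 10 \left(-13 + 14\right) = \left(-10\right) 1 = -10$)
$J = 9$ ($J = -3 + 12 = 9$)
$n{\left(Z \right)} = Z \left(1 + Z\right)$ ($n{\left(Z \right)} = \left(1 + Z\right) Z = Z \left(1 + Z\right)$)
$- J \left(-2376\right) - \frac{U{\left(-82 \right)}}{242075 + n{\left(436 \right)}} = - 9 \left(-2376\right) - - \frac{10}{242075 + 436 \left(1 + 436\right)} = \left(-1\right) \left(-21384\right) - - \frac{10}{242075 + 436 \cdot 437} = 21384 - - \frac{10}{242075 + 190532} = 21384 - - \frac{10}{432607} = 21384 + \frac{10}{432607} = \frac{9250868098}{432607}$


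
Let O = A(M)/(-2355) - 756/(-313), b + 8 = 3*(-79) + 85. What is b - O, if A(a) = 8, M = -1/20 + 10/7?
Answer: -119716276/737115 ≈ -162.41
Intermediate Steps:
M = 193/140 (M = -1*1/20 + 10*(1/7) = -1/20 + 10/7 = 193/140 ≈ 1.3786)
b = -160 (b = -8 + (3*(-79) + 85) = -8 + (-237 + 85) = -8 - 152 = -160)
O = 1777876/737115 (O = 8/(-2355) - 756/(-313) = 8*(-1/2355) - 756*(-1/313) = -8/2355 + 756/313 = 1777876/737115 ≈ 2.4119)
b - O = -160 - 1*1777876/737115 = -160 - 1777876/737115 = -119716276/737115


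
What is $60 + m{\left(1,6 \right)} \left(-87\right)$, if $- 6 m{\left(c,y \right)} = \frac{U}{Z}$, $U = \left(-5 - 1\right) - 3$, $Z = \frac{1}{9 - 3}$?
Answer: $-723$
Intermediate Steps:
$Z = \frac{1}{6} \approx 0.16667$
$U = -9$ ($U = -6 - 3 = -9$)
$m{\left(c,y \right)} = 9$ ($m{\left(c,y \right)} = - \frac{\left(-9\right) \frac{1}{\frac{1}{6}}}{6} = - \frac{\left(-9\right) 6}{6} = \left(- \frac{1}{6}\right) \left(-54\right) = 9$)
$60 + m{\left(1,6 \right)} \left(-87\right) = 60 + 9 \left(-87\right) = 60 - 783 = -723$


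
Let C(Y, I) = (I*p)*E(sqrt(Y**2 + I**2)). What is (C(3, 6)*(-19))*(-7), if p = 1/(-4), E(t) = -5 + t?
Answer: 1995/2 - 1197*sqrt(5)/2 ≈ -340.79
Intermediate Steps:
p = -1/4 ≈ -0.25000
C(Y, I) = -I*(-5 + sqrt(I**2 + Y**2))/4 (C(Y, I) = (I*(-1/4))*(-5 + sqrt(Y**2 + I**2)) = (-I/4)*(-5 + sqrt(I**2 + Y**2)) = -I*(-5 + sqrt(I**2 + Y**2))/4)
(C(3, 6)*(-19))*(-7) = (((1/4)*6*(5 - sqrt(6**2 + 3**2)))*(-19))*(-7) = (((1/4)*6*(5 - sqrt(36 + 9)))*(-19))*(-7) = (((1/4)*6*(5 - sqrt(45)))*(-19))*(-7) = (((1/4)*6*(5 - 3*sqrt(5)))*(-19))*(-7) = ((15/2 - 9*sqrt(5)/2)*(-19))*(-7) = (-285/2 + 171*sqrt(5)/2)*(-7) = 1995/2 - 1197*sqrt(5)/2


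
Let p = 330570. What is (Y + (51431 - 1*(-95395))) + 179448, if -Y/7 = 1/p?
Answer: 107856396173/330570 ≈ 3.2627e+5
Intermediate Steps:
Y = -7/330570 ≈ -2.1176e-5
(Y + (51431 - 1*(-95395))) + 179448 = (-7/330570 + (51431 - 1*(-95395))) + 179448 = (-7/330570 + (51431 + 95395)) + 179448 = (-7/330570 + 146826) + 179448 = 48536270813/330570 + 179448 = 107856396173/330570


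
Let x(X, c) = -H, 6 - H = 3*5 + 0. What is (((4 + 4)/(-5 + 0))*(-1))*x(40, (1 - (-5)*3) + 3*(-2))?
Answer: 72/5 ≈ 14.400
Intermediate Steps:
H = -9 (H = 6 - (3*5 + 0) = 6 - (15 + 0) = 6 - 1*15 = 6 - 15 = -9)
x(X, c) = 9 (x(X, c) = -1*(-9) = 9)
(((4 + 4)/(-5 + 0))*(-1))*x(40, (1 - (-5)*3) + 3*(-2)) = (((4 + 4)/(-5 + 0))*(-1))*9 = ((8/(-5))*(-1))*9 = ((8*(-⅕))*(-1))*9 = -8/5*(-1)*9 = (8/5)*9 = 72/5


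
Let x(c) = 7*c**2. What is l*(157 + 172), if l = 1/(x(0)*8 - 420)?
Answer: -47/60 ≈ -0.78333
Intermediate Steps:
l = -1/420 (l = 1/((7*0**2)*8 - 420) = 1/((7*0)*8 - 420) = 1/(0*8 - 420) = 1/(0 - 420) = 1/(-420) = -1/420 ≈ -0.0023810)
l*(157 + 172) = -(157 + 172)/420 = -1/420*329 = -47/60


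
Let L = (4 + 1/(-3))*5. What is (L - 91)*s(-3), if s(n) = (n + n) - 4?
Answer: 2180/3 ≈ 726.67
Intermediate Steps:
s(n) = -4 + 2*n (s(n) = 2*n - 4 = -4 + 2*n)
L = 55/3 (L = (4 + 1*(-⅓))*5 = (4 - ⅓)*5 = (11/3)*5 = 55/3 ≈ 18.333)
(L - 91)*s(-3) = (55/3 - 91)*(-4 + 2*(-3)) = -218*(-4 - 6)/3 = -218/3*(-10) = 2180/3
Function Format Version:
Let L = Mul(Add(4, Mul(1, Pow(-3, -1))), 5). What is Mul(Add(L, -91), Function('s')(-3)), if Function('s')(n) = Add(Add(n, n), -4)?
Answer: Rational(2180, 3) ≈ 726.67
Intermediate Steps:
Function('s')(n) = Add(-4, Mul(2, n)) (Function('s')(n) = Add(Mul(2, n), -4) = Add(-4, Mul(2, n)))
L = Rational(55, 3) (L = Mul(Add(4, Mul(1, Rational(-1, 3))), 5) = Mul(Add(4, Rational(-1, 3)), 5) = Mul(Rational(11, 3), 5) = Rational(55, 3) ≈ 18.333)
Mul(Add(L, -91), Function('s')(-3)) = Mul(Add(Rational(55, 3), -91), Add(-4, Mul(2, -3))) = Mul(Rational(-218, 3), Add(-4, -6)) = Mul(Rational(-218, 3), -10) = Rational(2180, 3)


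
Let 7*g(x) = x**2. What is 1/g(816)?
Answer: 7/665856 ≈ 1.0513e-5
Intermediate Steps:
g(x) = x**2/7
1/g(816) = 1/((1/7)*816**2) = 1/((1/7)*665856) = 1/(665856/7) = 7/665856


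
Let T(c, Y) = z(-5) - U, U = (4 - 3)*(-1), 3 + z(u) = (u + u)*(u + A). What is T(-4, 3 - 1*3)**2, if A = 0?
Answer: 2304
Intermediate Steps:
z(u) = -3 + 2*u**2 (z(u) = -3 + (u + u)*(u + 0) = -3 + (2*u)*u = -3 + 2*u**2)
U = -1 (U = 1*(-1) = -1)
T(c, Y) = 48 (T(c, Y) = (-3 + 2*(-5)**2) - 1*(-1) = (-3 + 2*25) + 1 = (-3 + 50) + 1 = 47 + 1 = 48)
T(-4, 3 - 1*3)**2 = 48**2 = 2304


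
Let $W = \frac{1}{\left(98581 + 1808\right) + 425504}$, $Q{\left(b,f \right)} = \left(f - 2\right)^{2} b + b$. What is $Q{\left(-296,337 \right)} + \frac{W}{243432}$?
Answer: $- \frac{4252655985078727295}{128019184776} \approx -3.3219 \cdot 10^{7}$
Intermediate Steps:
$Q{\left(b,f \right)} = b + b \left(-2 + f\right)^{2}$ ($Q{\left(b,f \right)} = \left(-2 + f\right)^{2} b + b = b \left(-2 + f\right)^{2} + b = b + b \left(-2 + f\right)^{2}$)
$W = \frac{1}{525893}$ ($W = \frac{1}{100389 + 425504} = \frac{1}{525893} \approx 1.9015 \cdot 10^{-6}$)
$Q{\left(-296,337 \right)} + \frac{W}{243432} = - 296 \left(1 + \left(-2 + 337\right)^{2}\right) + \frac{1}{525893 \cdot 243432} = - 296 \left(1 + 335^{2}\right) + \frac{1}{525893} \cdot \frac{1}{243432} = - 296 \left(1 + 112225\right) + \frac{1}{128019184776} = \left(-296\right) 112226 + \frac{1}{128019184776} = -33218896 + \frac{1}{128019184776} = - \frac{4252655985078727295}{128019184776}$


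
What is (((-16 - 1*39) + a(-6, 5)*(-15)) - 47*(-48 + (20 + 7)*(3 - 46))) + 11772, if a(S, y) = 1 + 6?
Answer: 68435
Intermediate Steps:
a(S, y) = 7
(((-16 - 1*39) + a(-6, 5)*(-15)) - 47*(-48 + (20 + 7)*(3 - 46))) + 11772 = (((-16 - 1*39) + 7*(-15)) - 47*(-48 + (20 + 7)*(3 - 46))) + 11772 = (((-16 - 39) - 105) - 47*(-48 + 27*(-43))) + 11772 = ((-55 - 105) - 47*(-48 - 1161)) + 11772 = (-160 - 47*(-1209)) + 11772 = (-160 + 56823) + 11772 = 56663 + 11772 = 68435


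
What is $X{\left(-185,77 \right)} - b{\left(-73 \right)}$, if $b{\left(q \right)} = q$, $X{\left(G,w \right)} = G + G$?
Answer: $-297$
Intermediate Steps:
$X{\left(G,w \right)} = 2 G$
$X{\left(-185,77 \right)} - b{\left(-73 \right)} = 2 \left(-185\right) - -73 = -370 + 73 = -297$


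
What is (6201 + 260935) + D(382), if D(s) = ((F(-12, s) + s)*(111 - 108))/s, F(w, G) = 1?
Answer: 102047101/382 ≈ 2.6714e+5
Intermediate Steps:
D(s) = (3 + 3*s)/s (D(s) = ((1 + s)*(111 - 108))/s = ((1 + s)*3)/s = (3 + 3*s)/s)
(6201 + 260935) + D(382) = (6201 + 260935) + (3 + 3/382) = 267136 + (3 + 3*(1/382)) = 267136 + (3 + 3/382) = 267136 + 1149/382 = 102047101/382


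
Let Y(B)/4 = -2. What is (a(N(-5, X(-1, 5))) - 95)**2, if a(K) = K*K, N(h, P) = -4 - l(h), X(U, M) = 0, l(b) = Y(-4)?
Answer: 6241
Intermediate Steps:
Y(B) = -8 (Y(B) = 4*(-2) = -8)
l(b) = -8
N(h, P) = 4 (N(h, P) = -4 - 1*(-8) = -4 + 8 = 4)
a(K) = K**2
(a(N(-5, X(-1, 5))) - 95)**2 = (4**2 - 95)**2 = (16 - 95)**2 = (-79)**2 = 6241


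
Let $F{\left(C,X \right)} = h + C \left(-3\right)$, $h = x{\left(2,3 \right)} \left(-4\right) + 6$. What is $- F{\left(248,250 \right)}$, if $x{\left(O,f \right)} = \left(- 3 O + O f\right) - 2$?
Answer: $730$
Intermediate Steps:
$x{\left(O,f \right)} = -2 - 3 O + O f$
$h = 14$ ($h = \left(-2 - 6 + 2 \cdot 3\right) \left(-4\right) + 6 = \left(-2 - 6 + 6\right) \left(-4\right) + 6 = \left(-2\right) \left(-4\right) + 6 = 8 + 6 = 14$)
$F{\left(C,X \right)} = 14 - 3 C$ ($F{\left(C,X \right)} = 14 + C \left(-3\right) = 14 - 3 C$)
$- F{\left(248,250 \right)} = - (14 - 744) = \left(-1\right) \left(-730\right) = 730$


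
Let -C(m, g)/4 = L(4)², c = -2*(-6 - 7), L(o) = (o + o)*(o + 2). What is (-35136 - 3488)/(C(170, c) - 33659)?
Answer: 38624/42875 ≈ 0.90085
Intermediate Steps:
L(o) = 2*o*(2 + o) (L(o) = (2*o)*(2 + o) = 2*o*(2 + o))
c = 26 (c = -2*(-13) = 26)
C(m, g) = -9216 (C(m, g) = -4*64*(2 + 4)² = -4*(2*4*6)² = -4*48² = -4*2304 = -9216)
(-35136 - 3488)/(C(170, c) - 33659) = (-35136 - 3488)/(-9216 - 33659) = -38624/(-42875) = -38624*(-1/42875) = 38624/42875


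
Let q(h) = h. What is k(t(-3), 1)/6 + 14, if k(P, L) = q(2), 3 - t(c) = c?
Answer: 43/3 ≈ 14.333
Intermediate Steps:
t(c) = 3 - c
k(P, L) = 2
k(t(-3), 1)/6 + 14 = 2/6 + 14 = 2*(⅙) + 14 = ⅓ + 14 = 43/3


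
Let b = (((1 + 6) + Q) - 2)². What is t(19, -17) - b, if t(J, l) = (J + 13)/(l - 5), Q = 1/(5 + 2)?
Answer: -15040/539 ≈ -27.904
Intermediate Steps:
Q = ⅐ (Q = 1/7 = ⅐ ≈ 0.14286)
b = 1296/49 (b = (((1 + 6) + ⅐) - 2)² = ((7 + ⅐) - 2)² = (50/7 - 2)² = (36/7)² = 1296/49 ≈ 26.449)
t(J, l) = (13 + J)/(-5 + l)
t(19, -17) - b = (13 + 19)/(-5 - 17) - 1*1296/49 = 32/(-22) - 1296/49 = -1/22*32 - 1296/49 = -16/11 - 1296/49 = -15040/539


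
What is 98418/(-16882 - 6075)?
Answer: -98418/22957 ≈ -4.2871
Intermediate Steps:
98418/(-16882 - 6075) = 98418/(-22957) = 98418*(-1/22957) = -98418/22957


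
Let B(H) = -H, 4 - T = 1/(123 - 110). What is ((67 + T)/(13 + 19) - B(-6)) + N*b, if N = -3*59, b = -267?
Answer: 9829085/208 ≈ 47255.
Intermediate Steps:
T = 51/13 (T = 4 - 1/(123 - 110) = 4 - 1/13 = 51/13 ≈ 3.9231)
N = -177
((67 + T)/(13 + 19) - B(-6)) + N*b = ((67 + 51/13)/(13 + 19) - (-1)*(-6)) - 177*(-267) = ((922/13)/32 - 1*6) + 47259 = ((922/13)*(1/32) - 6) + 47259 = (461/208 - 6) + 47259 = -787/208 + 47259 = 9829085/208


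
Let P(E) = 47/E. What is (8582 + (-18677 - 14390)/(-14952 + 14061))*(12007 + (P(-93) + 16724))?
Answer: 20519477191744/82863 ≈ 2.4763e+8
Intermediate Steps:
(8582 + (-18677 - 14390)/(-14952 + 14061))*(12007 + (P(-93) + 16724)) = (8582 + (-18677 - 14390)/(-14952 + 14061))*(12007 + (47/(-93) + 16724)) = (8582 - 33067/(-891))*(12007 + (47*(-1/93) + 16724)) = (8582 - 33067*(-1/891))*(12007 + (-47/93 + 16724)) = (8582 + 33067/891)*(12007 + 1555285/93) = (7679629/891)*(2671936/93) = 20519477191744/82863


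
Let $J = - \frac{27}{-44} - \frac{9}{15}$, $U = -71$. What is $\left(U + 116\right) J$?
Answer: $\frac{27}{44} \approx 0.61364$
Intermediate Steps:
$J = \frac{3}{220}$ ($J = \left(-27\right) \left(- \frac{1}{44}\right) - \frac{3}{5} = \frac{27}{44} - \frac{3}{5} = \frac{3}{220} \approx 0.013636$)
$\left(U + 116\right) J = \left(-71 + 116\right) \frac{3}{220} = 45 \cdot \frac{3}{220} = \frac{27}{44}$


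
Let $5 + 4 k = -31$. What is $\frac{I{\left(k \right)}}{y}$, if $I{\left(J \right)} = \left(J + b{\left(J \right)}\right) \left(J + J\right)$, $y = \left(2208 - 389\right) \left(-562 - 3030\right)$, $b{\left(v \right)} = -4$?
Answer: $- \frac{117}{3266924} \approx -3.5813 \cdot 10^{-5}$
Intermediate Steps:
$y = -6533848$ ($y = 1819 \left(-3592\right) = -6533848$)
$k = -9$ ($k = - \frac{5}{4} + \frac{1}{4} \left(-31\right) = - \frac{5}{4} - \frac{31}{4} = -9$)
$I{\left(J \right)} = 2 J \left(-4 + J\right)$ ($I{\left(J \right)} = \left(J - 4\right) \left(J + J\right) = \left(-4 + J\right) 2 J = 2 J \left(-4 + J\right)$)
$\frac{I{\left(k \right)}}{y} = \frac{2 \left(-9\right) \left(-4 - 9\right)}{-6533848} = 2 \left(-9\right) \left(-13\right) \left(- \frac{1}{6533848}\right) = 234 \left(- \frac{1}{6533848}\right) = - \frac{117}{3266924}$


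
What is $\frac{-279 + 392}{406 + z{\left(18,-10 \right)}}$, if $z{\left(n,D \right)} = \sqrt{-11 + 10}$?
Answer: $\frac{45878}{164837} - \frac{113 i}{164837} \approx 0.27832 - 0.00068553 i$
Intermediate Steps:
$z{\left(n,D \right)} = i$ ($z{\left(n,D \right)} = \sqrt{-1} = i$)
$\frac{-279 + 392}{406 + z{\left(18,-10 \right)}} = \frac{-279 + 392}{406 + i} = 113 \frac{406 - i}{164837} = \frac{113 \left(406 - i\right)}{164837}$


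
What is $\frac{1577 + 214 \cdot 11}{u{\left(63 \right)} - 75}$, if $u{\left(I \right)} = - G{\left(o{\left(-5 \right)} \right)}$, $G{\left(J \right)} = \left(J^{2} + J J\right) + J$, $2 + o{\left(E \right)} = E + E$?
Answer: $- \frac{3931}{351} \approx -11.199$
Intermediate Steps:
$o{\left(E \right)} = -2 + 2 E$ ($o{\left(E \right)} = -2 + \left(E + E\right) = -2 + 2 E$)
$G{\left(J \right)} = J + 2 J^{2}$ ($G{\left(J \right)} = \left(J^{2} + J^{2}\right) + J = 2 J^{2} + J = J + 2 J^{2}$)
$u{\left(I \right)} = -276$ ($u{\left(I \right)} = - \left(-2 + 2 \left(-5\right)\right) \left(1 + 2 \left(-2 + 2 \left(-5\right)\right)\right) = - \left(-2 - 10\right) \left(1 + 2 \left(-2 - 10\right)\right) = - \left(-12\right) \left(1 + 2 \left(-12\right)\right) = - \left(-12\right) \left(1 - 24\right) = - \left(-12\right) \left(-23\right) = \left(-1\right) 276 = -276$)
$\frac{1577 + 214 \cdot 11}{u{\left(63 \right)} - 75} = \frac{1577 + 214 \cdot 11}{-276 - 75} = \frac{1577 + 2354}{-351} = 3931 \left(- \frac{1}{351}\right) = - \frac{3931}{351}$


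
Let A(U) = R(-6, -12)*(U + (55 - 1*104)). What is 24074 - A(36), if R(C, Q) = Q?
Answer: 23918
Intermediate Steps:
A(U) = 588 - 12*U (A(U) = -12*(U + (55 - 1*104)) = -12*(U + (55 - 104)) = -12*(U - 49) = -12*(-49 + U) = 588 - 12*U)
24074 - A(36) = 24074 - (588 - 12*36) = 24074 - (588 - 432) = 24074 - 1*156 = 24074 - 156 = 23918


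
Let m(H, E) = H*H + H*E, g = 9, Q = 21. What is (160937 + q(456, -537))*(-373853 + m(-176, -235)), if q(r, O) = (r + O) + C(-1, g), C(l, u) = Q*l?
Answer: -48494486695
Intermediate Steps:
m(H, E) = H² + E*H
C(l, u) = 21*l
q(r, O) = -21 + O + r (q(r, O) = (r + O) + 21*(-1) = (O + r) - 21 = -21 + O + r)
(160937 + q(456, -537))*(-373853 + m(-176, -235)) = (160937 + (-21 - 537 + 456))*(-373853 - 176*(-235 - 176)) = (160937 - 102)*(-373853 - 176*(-411)) = 160835*(-373853 + 72336) = 160835*(-301517) = -48494486695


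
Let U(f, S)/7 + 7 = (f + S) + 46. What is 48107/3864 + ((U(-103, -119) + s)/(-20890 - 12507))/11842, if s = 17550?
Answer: 1358974530493/109154487624 ≈ 12.450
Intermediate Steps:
U(f, S) = 273 + 7*S + 7*f (U(f, S) = -49 + 7*((f + S) + 46) = -49 + 7*((S + f) + 46) = -49 + 7*(46 + S + f) = -49 + (322 + 7*S + 7*f) = 273 + 7*S + 7*f)
48107/3864 + ((U(-103, -119) + s)/(-20890 - 12507))/11842 = 48107/3864 + (((273 + 7*(-119) + 7*(-103)) + 17550)/(-20890 - 12507))/11842 = 48107*(1/3864) + (((273 - 833 - 721) + 17550)/(-33397))*(1/11842) = 48107/3864 + ((-1281 + 17550)*(-1/33397))*(1/11842) = 48107/3864 + (16269*(-1/33397))*(1/11842) = 48107/3864 - 16269/33397*1/11842 = 48107/3864 - 16269/395487274 = 1358974530493/109154487624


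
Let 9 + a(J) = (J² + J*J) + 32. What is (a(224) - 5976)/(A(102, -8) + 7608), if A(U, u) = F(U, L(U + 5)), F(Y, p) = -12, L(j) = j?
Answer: 94399/7596 ≈ 12.427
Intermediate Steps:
A(U, u) = -12
a(J) = 23 + 2*J² (a(J) = -9 + ((J² + J*J) + 32) = -9 + ((J² + J²) + 32) = -9 + (2*J² + 32) = -9 + (32 + 2*J²) = 23 + 2*J²)
(a(224) - 5976)/(A(102, -8) + 7608) = ((23 + 2*224²) - 5976)/(-12 + 7608) = ((23 + 2*50176) - 5976)/7596 = ((23 + 100352) - 5976)*(1/7596) = (100375 - 5976)*(1/7596) = 94399*(1/7596) = 94399/7596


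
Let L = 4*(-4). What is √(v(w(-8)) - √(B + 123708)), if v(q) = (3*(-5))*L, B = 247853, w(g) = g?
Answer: √(240 - √371561) ≈ 19.224*I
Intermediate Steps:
L = -16
v(q) = 240 (v(q) = (3*(-5))*(-16) = -15*(-16) = 240)
√(v(w(-8)) - √(B + 123708)) = √(240 - √(247853 + 123708)) = √(240 - √371561)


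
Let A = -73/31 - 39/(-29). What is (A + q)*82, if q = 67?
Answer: 4864650/899 ≈ 5411.2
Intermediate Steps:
A = -908/899 (A = -73*1/31 - 39*(-1/29) = -73/31 + 39/29 = -908/899 ≈ -1.0100)
(A + q)*82 = (-908/899 + 67)*82 = (59325/899)*82 = 4864650/899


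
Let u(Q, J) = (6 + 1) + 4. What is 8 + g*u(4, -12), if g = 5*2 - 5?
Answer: 63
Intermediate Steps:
u(Q, J) = 11 (u(Q, J) = 7 + 4 = 11)
g = 5 (g = 10 - 5 = 5)
8 + g*u(4, -12) = 8 + 5*11 = 8 + 55 = 63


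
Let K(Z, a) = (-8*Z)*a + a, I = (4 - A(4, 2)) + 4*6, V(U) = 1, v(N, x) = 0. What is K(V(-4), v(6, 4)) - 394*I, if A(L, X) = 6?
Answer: -8668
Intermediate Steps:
I = 22 (I = (4 - 1*6) + 4*6 = (4 - 6) + 24 = -2 + 24 = 22)
K(Z, a) = a - 8*Z*a (K(Z, a) = -8*Z*a + a = a - 8*Z*a)
K(V(-4), v(6, 4)) - 394*I = 0*(1 - 8*1) - 394*22 = 0*(1 - 8) - 8668 = 0*(-7) - 8668 = 0 - 8668 = -8668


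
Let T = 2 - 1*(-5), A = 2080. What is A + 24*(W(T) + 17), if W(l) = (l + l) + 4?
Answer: 2920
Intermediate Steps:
T = 7 (T = 2 + 5 = 7)
W(l) = 4 + 2*l (W(l) = 2*l + 4 = 4 + 2*l)
A + 24*(W(T) + 17) = 2080 + 24*((4 + 2*7) + 17) = 2080 + 24*((4 + 14) + 17) = 2080 + 24*(18 + 17) = 2080 + 24*35 = 2080 + 840 = 2920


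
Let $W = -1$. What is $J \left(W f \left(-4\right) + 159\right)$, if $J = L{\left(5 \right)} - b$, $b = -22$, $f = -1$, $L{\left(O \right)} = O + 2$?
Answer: $4495$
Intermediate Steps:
$L{\left(O \right)} = 2 + O$
$J = 29$ ($J = \left(2 + 5\right) - -22 = 7 + 22 = 29$)
$J \left(W f \left(-4\right) + 159\right) = 29 \left(\left(-1\right) \left(-1\right) \left(-4\right) + 159\right) = 29 \left(1 \left(-4\right) + 159\right) = 29 \left(-4 + 159\right) = 29 \cdot 155 = 4495$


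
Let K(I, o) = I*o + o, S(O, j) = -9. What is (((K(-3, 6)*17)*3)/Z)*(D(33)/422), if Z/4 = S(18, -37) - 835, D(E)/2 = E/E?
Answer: 153/178084 ≈ 0.00085915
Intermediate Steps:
D(E) = 2 (D(E) = 2*(E/E) = 2*1 = 2)
K(I, o) = o + I*o
Z = -3376 (Z = 4*(-9 - 835) = 4*(-844) = -3376)
(((K(-3, 6)*17)*3)/Z)*(D(33)/422) = ((((6*(1 - 3))*17)*3)/(-3376))*(2/422) = ((((6*(-2))*17)*3)*(-1/3376))*(2*(1/422)) = ((-12*17*3)*(-1/3376))*(1/211) = (-204*3*(-1/3376))*(1/211) = -612*(-1/3376)*(1/211) = (153/844)*(1/211) = 153/178084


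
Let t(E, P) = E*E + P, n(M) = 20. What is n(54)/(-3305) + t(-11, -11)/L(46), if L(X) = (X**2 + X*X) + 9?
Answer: 55746/2803301 ≈ 0.019886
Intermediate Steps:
t(E, P) = P + E**2 (t(E, P) = E**2 + P = P + E**2)
L(X) = 9 + 2*X**2 (L(X) = (X**2 + X**2) + 9 = 2*X**2 + 9 = 9 + 2*X**2)
n(54)/(-3305) + t(-11, -11)/L(46) = 20/(-3305) + (-11 + (-11)**2)/(9 + 2*46**2) = 20*(-1/3305) + (-11 + 121)/(9 + 2*2116) = -4/661 + 110/(9 + 4232) = -4/661 + 110/4241 = 55746/2803301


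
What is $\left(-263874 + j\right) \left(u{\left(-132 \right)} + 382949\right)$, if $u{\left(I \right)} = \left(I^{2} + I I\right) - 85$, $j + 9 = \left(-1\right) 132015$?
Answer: $-165371345376$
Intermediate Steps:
$j = -132024$ ($j = -9 - 132015 = -132024$)
$u{\left(I \right)} = -85 + 2 I^{2}$ ($u{\left(I \right)} = \left(I^{2} + I^{2}\right) - 85 = 2 I^{2} - 85 = -85 + 2 I^{2}$)
$\left(-263874 + j\right) \left(u{\left(-132 \right)} + 382949\right) = \left(-263874 - 132024\right) \left(\left(-85 + 2 \left(-132\right)^{2}\right) + 382949\right) = - 395898 \left(\left(-85 + 2 \cdot 17424\right) + 382949\right) = - 395898 \left(\left(-85 + 34848\right) + 382949\right) = - 395898 \left(34763 + 382949\right) = \left(-395898\right) 417712 = -165371345376$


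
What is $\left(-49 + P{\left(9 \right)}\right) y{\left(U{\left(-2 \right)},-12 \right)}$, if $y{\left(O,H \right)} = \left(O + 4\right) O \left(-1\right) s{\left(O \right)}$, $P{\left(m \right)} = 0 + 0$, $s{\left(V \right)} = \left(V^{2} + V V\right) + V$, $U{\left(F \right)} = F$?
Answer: $-1176$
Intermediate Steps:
$s{\left(V \right)} = V + 2 V^{2}$ ($s{\left(V \right)} = \left(V^{2} + V^{2}\right) + V = 2 V^{2} + V = V + 2 V^{2}$)
$P{\left(m \right)} = 0$
$y{\left(O,H \right)} = - O^{2} \left(1 + 2 O\right) \left(4 + O\right)$ ($y{\left(O,H \right)} = \left(O + 4\right) O \left(-1\right) O \left(1 + 2 O\right) = \left(4 + O\right) O \left(-1\right) O \left(1 + 2 O\right) = O \left(4 + O\right) \left(-1\right) O \left(1 + 2 O\right) = - O \left(4 + O\right) O \left(1 + 2 O\right) = - O^{2} \left(1 + 2 O\right) \left(4 + O\right)$)
$\left(-49 + P{\left(9 \right)}\right) y{\left(U{\left(-2 \right)},-12 \right)} = \left(-49 + 0\right) \left(- \left(-2\right)^{2} \left(1 + 2 \left(-2\right)\right) \left(4 - 2\right)\right) = - 49 \left(\left(-1\right) 4 \left(1 - 4\right) 2\right) = - 49 \left(\left(-1\right) 4 \left(-3\right) 2\right) = \left(-49\right) 24 = -1176$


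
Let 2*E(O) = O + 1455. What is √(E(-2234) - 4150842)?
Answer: 13*I*√98254/2 ≈ 2037.5*I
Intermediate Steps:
E(O) = 1455/2 + O/2 (E(O) = (O + 1455)/2 = (1455 + O)/2 = 1455/2 + O/2)
√(E(-2234) - 4150842) = √((1455/2 + (½)*(-2234)) - 4150842) = √((1455/2 - 1117) - 4150842) = √(-779/2 - 4150842) = √(-8302463/2) = 13*I*√98254/2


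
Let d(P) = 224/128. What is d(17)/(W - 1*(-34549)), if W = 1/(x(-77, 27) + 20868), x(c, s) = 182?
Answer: 73675/1454512902 ≈ 5.0653e-5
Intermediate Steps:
W = 1/21050 (W = 1/(182 + 20868) = 1/21050 ≈ 4.7506e-5)
d(P) = 7/4 (d(P) = 224*(1/128) = 7/4)
d(17)/(W - 1*(-34549)) = 7/(4*(1/21050 - 1*(-34549))) = 7/(4*(1/21050 + 34549)) = 7/(4*(727256451/21050)) = (7/4)*(21050/727256451) = 73675/1454512902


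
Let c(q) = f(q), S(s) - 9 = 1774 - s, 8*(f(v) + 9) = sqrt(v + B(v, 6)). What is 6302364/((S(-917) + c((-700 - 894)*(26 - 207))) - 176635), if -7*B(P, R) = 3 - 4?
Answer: -491123764819968/13554916761329 - 50418912*sqrt(14137193)/13554916761329 ≈ -36.246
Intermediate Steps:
B(P, R) = 1/7 (B(P, R) = -(3 - 4)/7 = -1/7*(-1) = 1/7)
f(v) = -9 + sqrt(1/7 + v)/8 (f(v) = -9 + sqrt(v + 1/7)/8 = -9 + sqrt(1/7 + v)/8)
S(s) = 1783 - s (S(s) = 9 + (1774 - s) = 1783 - s)
c(q) = -9 + sqrt(7 + 49*q)/56
6302364/((S(-917) + c((-700 - 894)*(26 - 207))) - 176635) = 6302364/(((1783 - 1*(-917)) + (-9 + sqrt(7 + 49*((-700 - 894)*(26 - 207)))/56)) - 176635) = 6302364/(((1783 + 917) + (-9 + sqrt(7 + 49*(-1594*(-181)))/56)) - 176635) = 6302364/((2700 + (-9 + sqrt(7 + 49*288514)/56)) - 176635) = 6302364/((2700 + (-9 + sqrt(7 + 14137186)/56)) - 176635) = 6302364/((2700 + (-9 + sqrt(14137193)/56)) - 176635) = 6302364/((2691 + sqrt(14137193)/56) - 176635) = 6302364/(-173944 + sqrt(14137193)/56)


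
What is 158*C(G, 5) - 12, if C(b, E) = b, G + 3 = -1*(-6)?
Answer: 462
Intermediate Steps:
G = 3 (G = -3 - 1*(-6) = -3 + 6 = 3)
158*C(G, 5) - 12 = 158*3 - 12 = 474 - 12 = 462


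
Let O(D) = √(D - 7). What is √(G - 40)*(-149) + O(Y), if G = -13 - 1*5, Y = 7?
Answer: -149*I*√58 ≈ -1134.8*I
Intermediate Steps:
G = -18 (G = -13 - 5 = -18)
O(D) = √(-7 + D)
√(G - 40)*(-149) + O(Y) = √(-18 - 40)*(-149) + √(-7 + 7) = √(-58)*(-149) + √0 = (I*√58)*(-149) + 0 = -149*I*√58 + 0 = -149*I*√58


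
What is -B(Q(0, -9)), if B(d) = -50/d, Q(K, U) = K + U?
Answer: -50/9 ≈ -5.5556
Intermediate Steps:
-B(Q(0, -9)) = -(-50)/(0 - 9) = -(-50)/(-9) = -(-50)*(-1)/9 = -1*50/9 = -50/9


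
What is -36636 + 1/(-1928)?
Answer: -70634209/1928 ≈ -36636.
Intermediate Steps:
-36636 + 1/(-1928) = -36636 - 1/1928 = -70634209/1928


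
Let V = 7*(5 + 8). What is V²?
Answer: 8281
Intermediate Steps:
V = 91 (V = 7*13 = 91)
V² = 91² = 8281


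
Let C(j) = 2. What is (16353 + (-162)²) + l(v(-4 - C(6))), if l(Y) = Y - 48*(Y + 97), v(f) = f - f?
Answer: 37941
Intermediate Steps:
v(f) = 0
l(Y) = -4656 - 47*Y (l(Y) = Y - 48*(97 + Y) = Y + (-4656 - 48*Y) = -4656 - 47*Y)
(16353 + (-162)²) + l(v(-4 - C(6))) = (16353 + (-162)²) + (-4656 - 47*0) = (16353 + 26244) + (-4656 + 0) = 42597 - 4656 = 37941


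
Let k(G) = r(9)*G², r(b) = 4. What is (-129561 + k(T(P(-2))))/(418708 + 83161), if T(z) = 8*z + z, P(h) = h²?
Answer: -124377/501869 ≈ -0.24783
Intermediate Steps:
T(z) = 9*z
k(G) = 4*G²
(-129561 + k(T(P(-2))))/(418708 + 83161) = (-129561 + 4*(9*(-2)²)²)/(418708 + 83161) = (-129561 + 4*(9*4)²)/501869 = (-129561 + 4*36²)*(1/501869) = (-129561 + 4*1296)*(1/501869) = (-129561 + 5184)*(1/501869) = -124377*1/501869 = -124377/501869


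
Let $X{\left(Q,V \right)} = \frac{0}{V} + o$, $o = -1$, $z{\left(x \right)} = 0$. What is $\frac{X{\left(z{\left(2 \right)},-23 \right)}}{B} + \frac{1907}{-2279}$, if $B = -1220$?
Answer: $- \frac{2324261}{2780380} \approx -0.83595$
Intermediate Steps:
$X{\left(Q,V \right)} = -1$ ($X{\left(Q,V \right)} = \frac{0}{V} - 1 = 0 - 1 = -1$)
$\frac{X{\left(z{\left(2 \right)},-23 \right)}}{B} + \frac{1907}{-2279} = - \frac{1}{-1220} + \frac{1907}{-2279} = \left(-1\right) \left(- \frac{1}{1220}\right) + 1907 \left(- \frac{1}{2279}\right) = \frac{1}{1220} - \frac{1907}{2279} = - \frac{2324261}{2780380}$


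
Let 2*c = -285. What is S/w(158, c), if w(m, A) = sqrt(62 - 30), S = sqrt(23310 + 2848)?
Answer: sqrt(13079)/4 ≈ 28.591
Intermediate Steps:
c = -285/2 (c = (1/2)*(-285) = -285/2 ≈ -142.50)
S = sqrt(26158) ≈ 161.73
w(m, A) = 4*sqrt(2) (w(m, A) = sqrt(32) = 4*sqrt(2))
S/w(158, c) = sqrt(26158)/((4*sqrt(2))) = sqrt(26158)*(sqrt(2)/8) = sqrt(13079)/4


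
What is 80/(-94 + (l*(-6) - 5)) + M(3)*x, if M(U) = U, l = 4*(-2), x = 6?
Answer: 838/51 ≈ 16.431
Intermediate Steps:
l = -8
80/(-94 + (l*(-6) - 5)) + M(3)*x = 80/(-94 + (-8*(-6) - 5)) + 3*6 = 80/(-94 + (48 - 5)) + 18 = 80/(-94 + 43) + 18 = 80/(-51) + 18 = -1/51*80 + 18 = -80/51 + 18 = 838/51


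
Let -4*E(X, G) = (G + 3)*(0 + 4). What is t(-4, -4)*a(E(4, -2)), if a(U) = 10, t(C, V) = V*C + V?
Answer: 120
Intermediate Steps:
t(C, V) = V + C*V (t(C, V) = C*V + V = V + C*V)
E(X, G) = -3 - G (E(X, G) = -(G + 3)*(0 + 4)/4 = -(3 + G)*4/4 = -(12 + 4*G)/4 = -3 - G)
t(-4, -4)*a(E(4, -2)) = -4*(1 - 4)*10 = -4*(-3)*10 = 12*10 = 120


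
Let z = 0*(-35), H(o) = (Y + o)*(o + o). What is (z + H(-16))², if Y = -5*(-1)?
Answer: 123904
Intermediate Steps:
Y = 5
H(o) = 2*o*(5 + o) (H(o) = (5 + o)*(o + o) = (5 + o)*(2*o) = 2*o*(5 + o))
z = 0
(z + H(-16))² = (0 + 2*(-16)*(5 - 16))² = (0 + 2*(-16)*(-11))² = (0 + 352)² = 352² = 123904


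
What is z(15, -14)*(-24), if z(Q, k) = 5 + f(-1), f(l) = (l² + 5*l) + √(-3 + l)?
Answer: -24 - 48*I ≈ -24.0 - 48.0*I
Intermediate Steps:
f(l) = l² + √(-3 + l) + 5*l
z(Q, k) = 1 + 2*I (z(Q, k) = 5 + ((-1)² + √(-3 - 1) + 5*(-1)) = 5 + (1 + √(-4) - 5) = 5 + (1 + 2*I - 5) = 5 + (-4 + 2*I) = 1 + 2*I)
z(15, -14)*(-24) = (1 + 2*I)*(-24) = -24 - 48*I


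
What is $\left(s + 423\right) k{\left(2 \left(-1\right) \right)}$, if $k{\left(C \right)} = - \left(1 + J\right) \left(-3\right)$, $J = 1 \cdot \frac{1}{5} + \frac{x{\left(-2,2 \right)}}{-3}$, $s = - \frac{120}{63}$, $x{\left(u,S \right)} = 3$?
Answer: $\frac{8843}{35} \approx 252.66$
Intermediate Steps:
$s = - \frac{40}{21}$ ($s = \left(-120\right) \frac{1}{63} = - \frac{40}{21} \approx -1.9048$)
$J = - \frac{4}{5}$ ($J = 1 \cdot \frac{1}{5} + \frac{3}{-3} = 1 \cdot \frac{1}{5} + 3 \left(- \frac{1}{3}\right) = \frac{1}{5} - 1 = - \frac{4}{5} \approx -0.8$)
$k{\left(C \right)} = \frac{3}{5}$ ($k{\left(C \right)} = - \left(1 - \frac{4}{5}\right) \left(-3\right) = - \frac{-3}{5} = \left(-1\right) \left(- \frac{3}{5}\right) = \frac{3}{5}$)
$\left(s + 423\right) k{\left(2 \left(-1\right) \right)} = \left(- \frac{40}{21} + 423\right) \frac{3}{5} = \frac{8843}{21} \cdot \frac{3}{5} = \frac{8843}{35}$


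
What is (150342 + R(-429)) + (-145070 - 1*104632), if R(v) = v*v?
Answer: 84681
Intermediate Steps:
R(v) = v²
(150342 + R(-429)) + (-145070 - 1*104632) = (150342 + (-429)²) + (-145070 - 1*104632) = (150342 + 184041) + (-145070 - 104632) = 334383 - 249702 = 84681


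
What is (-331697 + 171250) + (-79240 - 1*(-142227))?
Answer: -97460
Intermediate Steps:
(-331697 + 171250) + (-79240 - 1*(-142227)) = -160447 + (-79240 + 142227) = -160447 + 62987 = -97460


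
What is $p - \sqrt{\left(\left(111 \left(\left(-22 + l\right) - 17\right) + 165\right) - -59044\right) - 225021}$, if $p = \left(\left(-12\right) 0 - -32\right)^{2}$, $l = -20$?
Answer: $1024 - i \sqrt{172361} \approx 1024.0 - 415.16 i$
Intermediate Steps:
$p = 1024$ ($p = \left(0 + 32\right)^{2} = 32^{2} = 1024$)
$p - \sqrt{\left(\left(111 \left(\left(-22 + l\right) - 17\right) + 165\right) - -59044\right) - 225021} = 1024 - \sqrt{\left(\left(111 \left(\left(-22 - 20\right) - 17\right) + 165\right) - -59044\right) - 225021} = 1024 - \sqrt{\left(\left(111 \left(-42 - 17\right) + 165\right) + 59044\right) - 225021} = 1024 - \sqrt{\left(\left(111 \left(-59\right) + 165\right) + 59044\right) - 225021} = 1024 - \sqrt{\left(\left(-6549 + 165\right) + 59044\right) - 225021} = 1024 - \sqrt{\left(-6384 + 59044\right) - 225021} = 1024 - \sqrt{52660 - 225021} = 1024 - \sqrt{-172361} = 1024 - i \sqrt{172361}$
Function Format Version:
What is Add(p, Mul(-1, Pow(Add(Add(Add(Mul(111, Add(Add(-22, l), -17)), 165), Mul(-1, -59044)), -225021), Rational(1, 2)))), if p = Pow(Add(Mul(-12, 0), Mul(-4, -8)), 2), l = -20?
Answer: Add(1024, Mul(-1, I, Pow(172361, Rational(1, 2)))) ≈ Add(1024.0, Mul(-415.16, I))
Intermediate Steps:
p = 1024 (p = Pow(Add(0, 32), 2) = Pow(32, 2) = 1024)
Add(p, Mul(-1, Pow(Add(Add(Add(Mul(111, Add(Add(-22, l), -17)), 165), Mul(-1, -59044)), -225021), Rational(1, 2)))) = Add(1024, Mul(-1, Pow(Add(Add(Add(Mul(111, Add(Add(-22, -20), -17)), 165), Mul(-1, -59044)), -225021), Rational(1, 2)))) = Add(1024, Mul(-1, Pow(Add(Add(Add(Mul(111, Add(-42, -17)), 165), 59044), -225021), Rational(1, 2)))) = Add(1024, Mul(-1, Pow(Add(Add(Add(Mul(111, -59), 165), 59044), -225021), Rational(1, 2)))) = Add(1024, Mul(-1, Pow(Add(Add(Add(-6549, 165), 59044), -225021), Rational(1, 2)))) = Add(1024, Mul(-1, Pow(Add(Add(-6384, 59044), -225021), Rational(1, 2)))) = Add(1024, Mul(-1, Pow(Add(52660, -225021), Rational(1, 2)))) = Add(1024, Mul(-1, Pow(-172361, Rational(1, 2)))) = Add(1024, Mul(-1, Mul(I, Pow(172361, Rational(1, 2))))) = Add(1024, Mul(-1, I, Pow(172361, Rational(1, 2))))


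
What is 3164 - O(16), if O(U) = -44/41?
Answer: 129768/41 ≈ 3165.1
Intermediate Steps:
O(U) = -44/41 (O(U) = -44*1/41 = -44/41)
3164 - O(16) = 3164 - 1*(-44/41) = 3164 + 44/41 = 129768/41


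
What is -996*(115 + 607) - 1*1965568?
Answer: -2684680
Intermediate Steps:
-996*(115 + 607) - 1*1965568 = -996*722 - 1965568 = -719112 - 1965568 = -2684680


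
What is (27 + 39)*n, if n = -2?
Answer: -132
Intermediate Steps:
(27 + 39)*n = (27 + 39)*(-2) = 66*(-2) = -132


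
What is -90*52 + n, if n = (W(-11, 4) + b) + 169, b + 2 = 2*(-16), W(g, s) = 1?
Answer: -4544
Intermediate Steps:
b = -34 (b = -2 + 2*(-16) = -2 - 32 = -34)
n = 136 (n = (1 - 34) + 169 = -33 + 169 = 136)
-90*52 + n = -90*52 + 136 = -4680 + 136 = -4544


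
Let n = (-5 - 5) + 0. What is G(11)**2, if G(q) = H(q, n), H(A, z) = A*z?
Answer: 12100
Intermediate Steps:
n = -10 (n = -10 + 0 = -10)
G(q) = -10*q (G(q) = q*(-10) = -10*q)
G(11)**2 = (-10*11)**2 = (-110)**2 = 12100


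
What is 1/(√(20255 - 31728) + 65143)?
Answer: 65143/4243621922 - I*√11473/4243621922 ≈ 1.5351e-5 - 2.5241e-8*I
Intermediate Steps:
1/(√(20255 - 31728) + 65143) = 1/(√(-11473) + 65143) = 1/(I*√11473 + 65143) = 1/(65143 + I*√11473)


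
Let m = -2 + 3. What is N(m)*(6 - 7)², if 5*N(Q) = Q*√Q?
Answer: ⅕ ≈ 0.20000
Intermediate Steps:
m = 1
N(Q) = Q^(3/2)/5 (N(Q) = (Q*√Q)/5 = Q^(3/2)/5)
N(m)*(6 - 7)² = (1^(3/2)/5)*(6 - 7)² = ((⅕)*1)*(-1)² = (⅕)*1 = ⅕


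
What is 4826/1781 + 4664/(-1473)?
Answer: -1197886/2623413 ≈ -0.45661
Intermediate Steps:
4826/1781 + 4664/(-1473) = 4826*(1/1781) + 4664*(-1/1473) = 4826/1781 - 4664/1473 = -1197886/2623413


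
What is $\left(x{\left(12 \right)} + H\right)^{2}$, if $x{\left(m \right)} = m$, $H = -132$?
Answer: $14400$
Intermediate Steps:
$\left(x{\left(12 \right)} + H\right)^{2} = \left(12 - 132\right)^{2} = \left(-120\right)^{2} = 14400$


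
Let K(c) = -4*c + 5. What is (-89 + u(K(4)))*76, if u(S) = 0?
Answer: -6764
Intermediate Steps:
K(c) = 5 - 4*c
(-89 + u(K(4)))*76 = (-89 + 0)*76 = -89*76 = -6764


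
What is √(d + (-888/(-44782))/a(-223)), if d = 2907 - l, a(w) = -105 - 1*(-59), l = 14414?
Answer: I*√3051861224422289/514993 ≈ 107.27*I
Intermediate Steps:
a(w) = -46 (a(w) = -105 + 59 = -46)
d = -11507 (d = 2907 - 1*14414 = 2907 - 14414 = -11507)
√(d + (-888/(-44782))/a(-223)) = √(-11507 - 888/(-44782)/(-46)) = √(-11507 - 888*(-1/44782)*(-1/46)) = √(-11507 + (444/22391)*(-1/46)) = √(-11507 - 222/514993) = √(-5926024673/514993) = I*√3051861224422289/514993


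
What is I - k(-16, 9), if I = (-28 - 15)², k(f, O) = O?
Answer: 1840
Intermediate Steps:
I = 1849 (I = (-43)² = 1849)
I - k(-16, 9) = 1849 - 1*9 = 1849 - 9 = 1840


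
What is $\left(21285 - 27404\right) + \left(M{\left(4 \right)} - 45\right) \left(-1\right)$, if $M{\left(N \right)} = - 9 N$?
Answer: $-6038$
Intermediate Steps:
$\left(21285 - 27404\right) + \left(M{\left(4 \right)} - 45\right) \left(-1\right) = \left(21285 - 27404\right) + \left(\left(-9\right) 4 - 45\right) \left(-1\right) = -6119 + \left(-36 - 45\right) \left(-1\right) = -6119 - -81 = -6119 + 81 = -6038$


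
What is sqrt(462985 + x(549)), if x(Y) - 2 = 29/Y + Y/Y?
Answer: sqrt(15505006901)/183 ≈ 680.43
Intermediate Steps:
x(Y) = 3 + 29/Y (x(Y) = 2 + (29/Y + Y/Y) = 2 + (29/Y + 1) = 2 + (1 + 29/Y) = 3 + 29/Y)
sqrt(462985 + x(549)) = sqrt(462985 + (3 + 29/549)) = sqrt(462985 + 1676/549) = sqrt(254180441/549) = sqrt(15505006901)/183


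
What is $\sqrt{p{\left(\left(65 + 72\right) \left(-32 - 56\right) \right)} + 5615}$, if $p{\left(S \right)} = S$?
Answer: $i \sqrt{6441} \approx 80.256 i$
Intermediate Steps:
$\sqrt{p{\left(\left(65 + 72\right) \left(-32 - 56\right) \right)} + 5615} = \sqrt{\left(65 + 72\right) \left(-32 - 56\right) + 5615} = \sqrt{137 \left(-88\right) + 5615} = \sqrt{-12056 + 5615} = \sqrt{-6441} = i \sqrt{6441}$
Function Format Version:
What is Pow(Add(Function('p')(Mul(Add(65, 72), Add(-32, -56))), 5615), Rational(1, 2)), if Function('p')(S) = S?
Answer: Mul(I, Pow(6441, Rational(1, 2))) ≈ Mul(80.256, I)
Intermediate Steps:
Pow(Add(Function('p')(Mul(Add(65, 72), Add(-32, -56))), 5615), Rational(1, 2)) = Pow(Add(Mul(Add(65, 72), Add(-32, -56)), 5615), Rational(1, 2)) = Pow(Add(Mul(137, -88), 5615), Rational(1, 2)) = Pow(Add(-12056, 5615), Rational(1, 2)) = Pow(-6441, Rational(1, 2)) = Mul(I, Pow(6441, Rational(1, 2)))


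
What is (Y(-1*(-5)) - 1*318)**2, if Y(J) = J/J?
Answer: 100489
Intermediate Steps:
Y(J) = 1
(Y(-1*(-5)) - 1*318)**2 = (1 - 1*318)**2 = (1 - 318)**2 = (-317)**2 = 100489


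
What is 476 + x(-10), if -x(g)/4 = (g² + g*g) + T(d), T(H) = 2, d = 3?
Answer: -332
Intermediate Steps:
x(g) = -8 - 8*g² (x(g) = -4*((g² + g*g) + 2) = -4*((g² + g²) + 2) = -4*(2*g² + 2) = -4*(2 + 2*g²) = -8 - 8*g²)
476 + x(-10) = 476 + (-8 - 8*(-10)²) = 476 + (-8 - 8*100) = 476 + (-8 - 800) = 476 - 808 = -332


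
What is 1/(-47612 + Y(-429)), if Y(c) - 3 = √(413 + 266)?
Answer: -47609/2266616202 - √679/2266616202 ≈ -2.1016e-5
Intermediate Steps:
Y(c) = 3 + √679 (Y(c) = 3 + √(413 + 266) = 3 + √679)
1/(-47612 + Y(-429)) = 1/(-47612 + (3 + √679)) = 1/(-47609 + √679)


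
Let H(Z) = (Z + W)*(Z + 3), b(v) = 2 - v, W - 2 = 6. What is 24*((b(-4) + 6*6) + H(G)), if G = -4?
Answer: 912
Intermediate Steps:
W = 8 (W = 2 + 6 = 8)
H(Z) = (3 + Z)*(8 + Z) (H(Z) = (Z + 8)*(Z + 3) = (8 + Z)*(3 + Z) = (3 + Z)*(8 + Z))
24*((b(-4) + 6*6) + H(G)) = 24*(((2 - 1*(-4)) + 6*6) + (24 + (-4)² + 11*(-4))) = 24*(((2 + 4) + 36) + (24 + 16 - 44)) = 24*((6 + 36) - 4) = 24*(42 - 4) = 24*38 = 912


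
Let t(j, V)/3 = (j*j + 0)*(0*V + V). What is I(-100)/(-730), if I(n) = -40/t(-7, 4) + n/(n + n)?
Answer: -127/214620 ≈ -0.00059174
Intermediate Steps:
t(j, V) = 3*V*j**2 (t(j, V) = 3*((j*j + 0)*(0*V + V)) = 3*((j**2 + 0)*(0 + V)) = 3*(j**2*V) = 3*(V*j**2) = 3*V*j**2)
I(n) = 127/294 (I(n) = -40/(3*4*(-7)**2) + n/(n + n) = -40/(3*4*49) + n/((2*n)) = -40/588 + n*(1/(2*n)) = -40*1/588 + 1/2 = -10/147 + 1/2 = 127/294)
I(-100)/(-730) = (127/294)/(-730) = (127/294)*(-1/730) = -127/214620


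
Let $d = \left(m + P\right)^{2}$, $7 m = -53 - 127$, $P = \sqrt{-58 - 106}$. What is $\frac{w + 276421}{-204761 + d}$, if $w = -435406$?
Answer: $- \frac{1558053 i}{- 2001785 i + 1008 \sqrt{41}} \approx 0.77832 - 0.0025095 i$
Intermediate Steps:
$P = 2 i \sqrt{41}$ ($P = \sqrt{-164} = 2 i \sqrt{41} \approx 12.806 i$)
$m = - \frac{180}{7}$ ($m = \frac{-53 - 127}{7} = \frac{1}{7} \left(-180\right) = - \frac{180}{7} \approx -25.714$)
$d = \left(- \frac{180}{7} + 2 i \sqrt{41}\right)^{2} \approx 497.22 - 658.61 i$
$\frac{w + 276421}{-204761 + d} = \frac{-435406 + 276421}{-204761 + \left(\frac{24364}{49} - \frac{720 i \sqrt{41}}{7}\right)} = - \frac{158985}{- \frac{10008925}{49} - \frac{720 i \sqrt{41}}{7}}$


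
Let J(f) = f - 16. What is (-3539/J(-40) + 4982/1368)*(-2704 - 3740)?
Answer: -114567697/266 ≈ -4.3071e+5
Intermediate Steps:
J(f) = -16 + f
(-3539/J(-40) + 4982/1368)*(-2704 - 3740) = (-3539/(-16 - 40) + 4982/1368)*(-2704 - 3740) = (-3539/(-56) + 4982*(1/1368))*(-6444) = (-3539*(-1/56) + 2491/684)*(-6444) = (3539/56 + 2491/684)*(-6444) = (640043/9576)*(-6444) = -114567697/266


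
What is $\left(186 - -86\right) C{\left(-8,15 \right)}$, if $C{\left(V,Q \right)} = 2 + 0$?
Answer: $544$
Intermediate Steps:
$C{\left(V,Q \right)} = 2$
$\left(186 - -86\right) C{\left(-8,15 \right)} = \left(186 - -86\right) 2 = \left(186 + 86\right) 2 = 272 \cdot 2 = 544$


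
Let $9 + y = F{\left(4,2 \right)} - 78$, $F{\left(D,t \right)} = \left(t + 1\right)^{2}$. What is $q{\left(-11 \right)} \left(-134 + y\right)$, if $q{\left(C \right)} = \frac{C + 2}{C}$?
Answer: $- \frac{1908}{11} \approx -173.45$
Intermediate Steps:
$F{\left(D,t \right)} = \left(1 + t\right)^{2}$
$q{\left(C \right)} = \frac{2 + C}{C}$
$y = -78$ ($y = -9 - \left(78 - \left(1 + 2\right)^{2}\right) = -9 - \left(78 - 3^{2}\right) = -9 + \left(9 - 78\right) = -9 - 69 = -78$)
$q{\left(-11 \right)} \left(-134 + y\right) = \frac{2 - 11}{-11} \left(-134 - 78\right) = \left(- \frac{1}{11}\right) \left(-9\right) \left(-212\right) = \frac{9}{11} \left(-212\right) = - \frac{1908}{11}$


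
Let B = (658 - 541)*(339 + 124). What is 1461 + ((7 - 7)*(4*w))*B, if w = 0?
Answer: 1461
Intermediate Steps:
B = 54171 (B = 117*463 = 54171)
1461 + ((7 - 7)*(4*w))*B = 1461 + ((7 - 7)*(4*0))*54171 = 1461 + (0*0)*54171 = 1461 + 0*54171 = 1461 + 0 = 1461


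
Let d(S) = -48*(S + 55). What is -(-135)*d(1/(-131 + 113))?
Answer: -356040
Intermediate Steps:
d(S) = -2640 - 48*S (d(S) = -48*(55 + S) = -2640 - 48*S)
-(-135)*d(1/(-131 + 113)) = -(-135)*(-2640 - 48/(-131 + 113)) = -(-135)*(-2640 - 48/(-18)) = -(-135)*(-2640 - 48*(-1/18)) = -(-135)*(-2640 + 8/3) = -(-135)*(-7912)/3 = -1*356040 = -356040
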